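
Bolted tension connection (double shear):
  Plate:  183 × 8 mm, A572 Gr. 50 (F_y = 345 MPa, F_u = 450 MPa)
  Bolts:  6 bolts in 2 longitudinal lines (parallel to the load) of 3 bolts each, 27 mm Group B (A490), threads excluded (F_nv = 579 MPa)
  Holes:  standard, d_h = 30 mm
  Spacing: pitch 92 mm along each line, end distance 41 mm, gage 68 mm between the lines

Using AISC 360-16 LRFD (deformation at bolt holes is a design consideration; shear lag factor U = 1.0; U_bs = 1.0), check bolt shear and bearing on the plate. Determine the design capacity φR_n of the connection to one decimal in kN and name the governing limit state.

868.3 kN (bearing governs)

Bolt shear: A_b = π(27)²/4 = 572.56 mm². φR_n = 0.75 × 579 × 572.56 × 6 × 2 = 2983.6 kN.
Bearing (8 mm plate, F_u = 450 MPa): end bolts L_c = 41 − 30/2 = 26, R_n = min(1.2×26×8×450, 2.4×27×8×450) = 112.32 kN/bolt; interior L_c = 92 − 30 = 62, R_n = 233.28 kN/bolt. φR_n = 0.75 × (2×112.32 + 4×233.28) = 868.3 kN.
Governing: min(2983.6, 868.3) = 868.3 kN → bearing.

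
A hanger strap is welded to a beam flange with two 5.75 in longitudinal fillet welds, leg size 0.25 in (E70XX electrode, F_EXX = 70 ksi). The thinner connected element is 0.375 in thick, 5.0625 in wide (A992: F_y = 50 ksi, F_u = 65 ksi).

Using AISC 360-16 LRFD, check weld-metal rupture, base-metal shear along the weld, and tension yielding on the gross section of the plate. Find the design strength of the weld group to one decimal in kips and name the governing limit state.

Weld metal: throat = 0.707×0.25 = 0.17675 in, L = 2×5.75 = 11.5 in. φR_n = 0.75 × 0.6 × 70 × 0.17675 × 11.5 = 64.0 kips.
Base metal shear (0.375 in plate): yield φR_n = 1.0×0.6×50×0.375×11.5 = 129.4 kips; rupture φR_n = 0.75×0.6×65×0.375×11.5 = 126.1 kips; take 126.1 kips (rupture).
Tension yield (gross): A_g = 5.0625×0.375 = 1.8984 in². φR_n = 0.90 × 50 × 1.8984 = 85.4 kips.
Governing: min(64.0, 126.1, 85.4) = 64.0 kips → weld metal.

64.0 kips (weld metal governs)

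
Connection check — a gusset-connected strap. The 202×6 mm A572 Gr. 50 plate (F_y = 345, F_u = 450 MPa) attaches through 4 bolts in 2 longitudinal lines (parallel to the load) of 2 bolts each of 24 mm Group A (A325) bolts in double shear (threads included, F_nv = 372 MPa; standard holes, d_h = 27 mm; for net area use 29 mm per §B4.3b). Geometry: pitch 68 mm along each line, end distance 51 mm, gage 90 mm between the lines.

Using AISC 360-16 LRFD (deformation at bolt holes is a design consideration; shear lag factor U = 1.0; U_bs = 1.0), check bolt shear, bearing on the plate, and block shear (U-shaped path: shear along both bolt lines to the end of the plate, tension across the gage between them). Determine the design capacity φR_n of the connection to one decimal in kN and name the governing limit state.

307.0 kN (block shear governs)

Bolt shear: A_b = π(24)²/4 = 452.39 mm². φR_n = 0.75 × 372 × 452.39 × 4 × 2 = 1009.7 kN.
Bearing (6 mm plate, F_u = 450 MPa): end bolts L_c = 51 − 27/2 = 37.5, R_n = min(1.2×37.5×6×450, 2.4×24×6×450) = 121.5 kN/bolt; interior L_c = 68 − 27 = 41, R_n = 132.84 kN/bolt. φR_n = 0.75 × (2×121.5 + 2×132.84) = 381.5 kN.
Block shear: shear path 2×[51+1×68] = 2×119 mm, A_gv = 1428, A_nv = 2×(119 − 1.5×29)×6 = 906 mm²; tension across gage: (90 − 1×29)×6 = 366 mm². R_n = min(0.6×450×906, 0.6×345×1428) + 1.0×450×366 = min(244.62, 295.6) + 164.7 = 409.32 kN. φR_n = 0.75 × 409.32 = 307.0 kN.
Governing: min(1009.7, 381.5, 307.0) = 307.0 kN → block shear.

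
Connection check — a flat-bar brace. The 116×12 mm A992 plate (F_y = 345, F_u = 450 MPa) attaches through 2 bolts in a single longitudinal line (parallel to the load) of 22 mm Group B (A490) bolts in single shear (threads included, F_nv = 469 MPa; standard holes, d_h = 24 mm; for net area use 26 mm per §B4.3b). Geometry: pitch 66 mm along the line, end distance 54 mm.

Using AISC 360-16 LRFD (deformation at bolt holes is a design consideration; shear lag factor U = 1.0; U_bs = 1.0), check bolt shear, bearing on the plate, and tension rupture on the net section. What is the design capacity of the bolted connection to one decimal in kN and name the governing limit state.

267.4 kN (bolt shear governs)

Bolt shear: A_b = π(22)²/4 = 380.13 mm². φR_n = 0.75 × 469 × 380.13 × 2 × 1 = 267.4 kN.
Bearing (12 mm plate, F_u = 450 MPa): end bolts L_c = 54 − 24/2 = 42, R_n = min(1.2×42×12×450, 2.4×22×12×450) = 272.16 kN/bolt; interior L_c = 66 − 24 = 42, R_n = 272.16 kN/bolt. φR_n = 0.75 × (1×272.16 + 1×272.16) = 408.2 kN.
Tension rupture (net): A_n = (116 − 1×26)×12 = 1080 mm² (U = 1.0, A_e = A_n). φR_n = 0.75 × 450 × 1080 = 364.5 kN.
Governing: min(267.4, 408.2, 364.5) = 267.4 kN → bolt shear.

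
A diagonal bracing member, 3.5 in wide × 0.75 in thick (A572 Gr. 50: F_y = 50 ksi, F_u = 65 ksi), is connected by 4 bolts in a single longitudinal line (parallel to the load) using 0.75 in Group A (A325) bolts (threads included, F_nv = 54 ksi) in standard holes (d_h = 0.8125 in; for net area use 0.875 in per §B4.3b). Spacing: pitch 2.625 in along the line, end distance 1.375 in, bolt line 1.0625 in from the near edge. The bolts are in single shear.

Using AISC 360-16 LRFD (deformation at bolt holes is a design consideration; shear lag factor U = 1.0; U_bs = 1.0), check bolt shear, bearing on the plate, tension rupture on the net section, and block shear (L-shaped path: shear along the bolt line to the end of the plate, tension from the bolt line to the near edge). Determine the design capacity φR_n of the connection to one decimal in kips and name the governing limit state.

Bolt shear: A_b = π(0.75)²/4 = 0.44179 in². φR_n = 0.75 × 54 × 0.44179 × 4 × 1 = 71.6 kips.
Bearing (0.75 in plate, F_u = 65 ksi): end bolts L_c = 1.375 − 0.8125/2 = 0.96875, R_n = min(1.2×0.96875×0.75×65, 2.4×0.75×0.75×65) = 56.672 kips/bolt; interior L_c = 2.625 − 0.8125 = 1.8125, R_n = 87.75 kips/bolt. φR_n = 0.75 × (1×56.672 + 3×87.75) = 239.9 kips.
Tension rupture (net): A_n = (3.5 − 1×0.875)×0.75 = 1.9688 in² (U = 1.0, A_e = A_n). φR_n = 0.75 × 65 × 1.9688 = 96.0 kips.
Block shear: shear path 1×[1.375+3×2.625] = 1×9.25 in, A_gv = 6.9375, A_nv = 1×(9.25 − 3.5×0.875)×0.75 = 4.6406 in²; tension to near edge: (1.0625 − 0.5×0.875)×0.75 = 0.46875 in². R_n = min(0.6×65×4.6406, 0.6×50×6.9375) + 1.0×65×0.46875 = min(180.98, 208.13) + 30.469 = 211.45 kips. φR_n = 0.75 × 211.45 = 158.6 kips.
Governing: min(71.6, 239.9, 96.0, 158.6) = 71.6 kips → bolt shear.

71.6 kips (bolt shear governs)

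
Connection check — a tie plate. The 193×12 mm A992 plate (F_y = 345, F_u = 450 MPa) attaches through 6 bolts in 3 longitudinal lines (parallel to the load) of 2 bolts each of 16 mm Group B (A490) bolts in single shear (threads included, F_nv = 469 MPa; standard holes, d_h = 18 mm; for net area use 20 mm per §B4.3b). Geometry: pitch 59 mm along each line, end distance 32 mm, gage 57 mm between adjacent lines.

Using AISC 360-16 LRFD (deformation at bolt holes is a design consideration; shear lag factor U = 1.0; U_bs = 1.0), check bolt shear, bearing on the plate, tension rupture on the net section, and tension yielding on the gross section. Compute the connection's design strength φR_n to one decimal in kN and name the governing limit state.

424.3 kN (bolt shear governs)

Bolt shear: A_b = π(16)²/4 = 201.06 mm². φR_n = 0.75 × 469 × 201.06 × 6 × 1 = 424.3 kN.
Bearing (12 mm plate, F_u = 450 MPa): end bolts L_c = 32 − 18/2 = 23, R_n = min(1.2×23×12×450, 2.4×16×12×450) = 149.04 kN/bolt; interior L_c = 59 − 18 = 41, R_n = 207.36 kN/bolt. φR_n = 0.75 × (3×149.04 + 3×207.36) = 801.9 kN.
Tension rupture (net): A_n = (193 − 3×20)×12 = 1596 mm² (U = 1.0, A_e = A_n). φR_n = 0.75 × 450 × 1596 = 538.7 kN.
Tension yield (gross): A_g = 193×12 = 2316 mm². φR_n = 0.90 × 345 × 2316 = 719.1 kN.
Governing: min(424.3, 801.9, 538.7, 719.1) = 424.3 kN → bolt shear.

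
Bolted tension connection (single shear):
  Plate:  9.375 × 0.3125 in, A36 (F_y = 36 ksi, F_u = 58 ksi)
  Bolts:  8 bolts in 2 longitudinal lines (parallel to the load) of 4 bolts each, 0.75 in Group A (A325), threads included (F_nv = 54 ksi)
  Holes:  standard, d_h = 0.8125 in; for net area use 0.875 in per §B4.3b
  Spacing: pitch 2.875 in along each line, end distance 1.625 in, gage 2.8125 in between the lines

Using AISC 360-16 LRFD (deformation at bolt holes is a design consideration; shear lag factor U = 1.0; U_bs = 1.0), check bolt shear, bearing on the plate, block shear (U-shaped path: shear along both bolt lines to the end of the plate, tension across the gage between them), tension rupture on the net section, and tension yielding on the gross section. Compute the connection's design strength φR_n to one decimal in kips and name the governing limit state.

94.9 kips (gross-section yield governs)

Bolt shear: A_b = π(0.75)²/4 = 0.44179 in². φR_n = 0.75 × 54 × 0.44179 × 8 × 1 = 143.1 kips.
Bearing (0.3125 in plate, F_u = 58 ksi): end bolts L_c = 1.625 − 0.8125/2 = 1.21875, R_n = min(1.2×1.21875×0.3125×58, 2.4×0.75×0.3125×58) = 26.508 kips/bolt; interior L_c = 2.875 − 0.8125 = 2.0625, R_n = 32.625 kips/bolt. φR_n = 0.75 × (2×26.508 + 6×32.625) = 186.6 kips.
Block shear: shear path 2×[1.625+3×2.875] = 2×10.25 in, A_gv = 6.4063, A_nv = 2×(10.25 − 3.5×0.875)×0.3125 = 4.4922 in²; tension across gage: (2.8125 − 1×0.875)×0.3125 = 0.60547 in². R_n = min(0.6×58×4.4922, 0.6×36×6.4063) + 1.0×58×0.60547 = min(156.33, 138.38) + 35.117 = 173.5 kips. φR_n = 0.75 × 173.5 = 130.1 kips.
Tension rupture (net): A_n = (9.375 − 2×0.875)×0.3125 = 2.3828 in² (U = 1.0, A_e = A_n). φR_n = 0.75 × 58 × 2.3828 = 103.7 kips.
Tension yield (gross): A_g = 9.375×0.3125 = 2.9297 in². φR_n = 0.90 × 36 × 2.9297 = 94.9 kips.
Governing: min(143.1, 186.6, 130.1, 103.7, 94.9) = 94.9 kips → gross-section yield.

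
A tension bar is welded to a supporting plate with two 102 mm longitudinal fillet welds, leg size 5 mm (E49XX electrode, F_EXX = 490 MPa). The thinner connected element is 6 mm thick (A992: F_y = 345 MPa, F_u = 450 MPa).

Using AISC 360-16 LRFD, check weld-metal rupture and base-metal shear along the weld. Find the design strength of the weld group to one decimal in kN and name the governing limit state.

Weld metal: throat = 0.707×5 = 3.535 mm, L = 2×102 = 204 mm. φR_n = 0.75 × 0.6 × 490 × 3.535 × 204 = 159.0 kN.
Base metal shear (6 mm plate): yield φR_n = 1.0×0.6×345×6×204 = 253.4 kN; rupture φR_n = 0.75×0.6×450×6×204 = 247.9 kN; take 247.9 kN (rupture).
Governing: min(159.0, 247.9) = 159.0 kN → weld metal.

159.0 kN (weld metal governs)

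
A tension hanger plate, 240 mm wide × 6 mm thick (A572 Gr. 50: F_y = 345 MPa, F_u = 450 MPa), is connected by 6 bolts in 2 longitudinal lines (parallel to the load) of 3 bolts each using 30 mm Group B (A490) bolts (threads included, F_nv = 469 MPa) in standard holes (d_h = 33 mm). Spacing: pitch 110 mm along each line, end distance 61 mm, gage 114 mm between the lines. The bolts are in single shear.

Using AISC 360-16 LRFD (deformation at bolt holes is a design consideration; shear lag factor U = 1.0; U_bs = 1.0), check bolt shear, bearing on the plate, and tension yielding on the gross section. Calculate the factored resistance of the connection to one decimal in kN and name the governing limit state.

447.1 kN (gross-section yield governs)

Bolt shear: A_b = π(30)²/4 = 706.86 mm². φR_n = 0.75 × 469 × 706.86 × 6 × 1 = 1491.8 kN.
Bearing (6 mm plate, F_u = 450 MPa): end bolts L_c = 61 − 33/2 = 44.5, R_n = min(1.2×44.5×6×450, 2.4×30×6×450) = 144.18 kN/bolt; interior L_c = 110 − 33 = 77, R_n = 194.4 kN/bolt. φR_n = 0.75 × (2×144.18 + 4×194.4) = 799.5 kN.
Tension yield (gross): A_g = 240×6 = 1440 mm². φR_n = 0.90 × 345 × 1440 = 447.1 kN.
Governing: min(1491.8, 799.5, 447.1) = 447.1 kN → gross-section yield.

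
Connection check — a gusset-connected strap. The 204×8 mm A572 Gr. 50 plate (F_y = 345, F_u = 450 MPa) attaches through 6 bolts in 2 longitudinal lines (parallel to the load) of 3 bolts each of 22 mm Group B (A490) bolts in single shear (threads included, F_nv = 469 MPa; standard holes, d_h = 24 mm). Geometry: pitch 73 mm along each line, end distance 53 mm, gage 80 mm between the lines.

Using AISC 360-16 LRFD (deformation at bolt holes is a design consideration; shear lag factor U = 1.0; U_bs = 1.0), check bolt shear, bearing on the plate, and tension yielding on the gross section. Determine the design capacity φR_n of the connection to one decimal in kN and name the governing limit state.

506.7 kN (gross-section yield governs)

Bolt shear: A_b = π(22)²/4 = 380.13 mm². φR_n = 0.75 × 469 × 380.13 × 6 × 1 = 802.3 kN.
Bearing (8 mm plate, F_u = 450 MPa): end bolts L_c = 53 − 24/2 = 41, R_n = min(1.2×41×8×450, 2.4×22×8×450) = 177.12 kN/bolt; interior L_c = 73 − 24 = 49, R_n = 190.08 kN/bolt. φR_n = 0.75 × (2×177.12 + 4×190.08) = 835.9 kN.
Tension yield (gross): A_g = 204×8 = 1632 mm². φR_n = 0.90 × 345 × 1632 = 506.7 kN.
Governing: min(802.3, 835.9, 506.7) = 506.7 kN → gross-section yield.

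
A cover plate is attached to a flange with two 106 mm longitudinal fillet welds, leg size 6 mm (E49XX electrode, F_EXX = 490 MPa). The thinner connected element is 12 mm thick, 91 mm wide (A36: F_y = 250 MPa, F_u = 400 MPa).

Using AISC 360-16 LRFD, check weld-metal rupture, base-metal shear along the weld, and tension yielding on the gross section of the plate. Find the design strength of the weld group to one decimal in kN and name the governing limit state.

198.3 kN (weld metal governs)

Weld metal: throat = 0.707×6 = 4.242 mm, L = 2×106 = 212 mm. φR_n = 0.75 × 0.6 × 490 × 4.242 × 212 = 198.3 kN.
Base metal shear (12 mm plate): yield φR_n = 1.0×0.6×250×12×212 = 381.6 kN; rupture φR_n = 0.75×0.6×400×12×212 = 457.9 kN; take 381.6 kN (yield).
Tension yield (gross): A_g = 91×12 = 1092 mm². φR_n = 0.90 × 250 × 1092 = 245.7 kN.
Governing: min(198.3, 381.6, 245.7) = 198.3 kN → weld metal.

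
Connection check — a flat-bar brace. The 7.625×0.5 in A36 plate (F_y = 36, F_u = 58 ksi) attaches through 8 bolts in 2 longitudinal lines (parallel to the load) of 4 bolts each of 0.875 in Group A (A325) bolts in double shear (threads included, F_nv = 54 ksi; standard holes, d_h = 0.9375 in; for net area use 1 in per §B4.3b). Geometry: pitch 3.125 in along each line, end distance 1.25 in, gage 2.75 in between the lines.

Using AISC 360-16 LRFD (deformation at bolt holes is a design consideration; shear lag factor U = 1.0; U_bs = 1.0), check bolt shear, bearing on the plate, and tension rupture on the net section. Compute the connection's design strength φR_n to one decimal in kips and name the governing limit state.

Bolt shear: A_b = π(0.875)²/4 = 0.60132 in². φR_n = 0.75 × 54 × 0.60132 × 8 × 2 = 389.7 kips.
Bearing (0.5 in plate, F_u = 58 ksi): end bolts L_c = 1.25 − 0.9375/2 = 0.78125, R_n = min(1.2×0.78125×0.5×58, 2.4×0.875×0.5×58) = 27.188 kips/bolt; interior L_c = 3.125 − 0.9375 = 2.1875, R_n = 60.9 kips/bolt. φR_n = 0.75 × (2×27.188 + 6×60.9) = 314.8 kips.
Tension rupture (net): A_n = (7.625 − 2×1)×0.5 = 2.8125 in² (U = 1.0, A_e = A_n). φR_n = 0.75 × 58 × 2.8125 = 122.3 kips.
Governing: min(389.7, 314.8, 122.3) = 122.3 kips → net-section rupture.

122.3 kips (net-section rupture governs)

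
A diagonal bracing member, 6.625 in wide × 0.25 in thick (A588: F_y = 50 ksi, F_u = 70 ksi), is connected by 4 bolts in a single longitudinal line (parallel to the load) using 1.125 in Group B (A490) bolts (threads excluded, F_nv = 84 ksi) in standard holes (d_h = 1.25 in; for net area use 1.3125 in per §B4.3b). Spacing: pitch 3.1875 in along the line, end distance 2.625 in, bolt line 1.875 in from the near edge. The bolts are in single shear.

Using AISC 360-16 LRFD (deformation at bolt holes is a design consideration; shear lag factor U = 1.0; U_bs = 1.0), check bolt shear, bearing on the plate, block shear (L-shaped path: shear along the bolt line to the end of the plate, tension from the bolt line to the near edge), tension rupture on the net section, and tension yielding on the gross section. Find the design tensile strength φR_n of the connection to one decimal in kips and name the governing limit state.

Bolt shear: A_b = π(1.125)²/4 = 0.99402 in². φR_n = 0.75 × 84 × 0.99402 × 4 × 1 = 250.5 kips.
Bearing (0.25 in plate, F_u = 70 ksi): end bolts L_c = 2.625 − 1.25/2 = 2, R_n = min(1.2×2×0.25×70, 2.4×1.125×0.25×70) = 42 kips/bolt; interior L_c = 3.1875 − 1.25 = 1.9375, R_n = 40.688 kips/bolt. φR_n = 0.75 × (1×42 + 3×40.688) = 123.0 kips.
Block shear: shear path 1×[2.625+3×3.1875] = 1×12.1875 in, A_gv = 3.0469, A_nv = 1×(12.1875 − 3.5×1.3125)×0.25 = 1.8984 in²; tension to near edge: (1.875 − 0.5×1.3125)×0.25 = 0.30469 in². R_n = min(0.6×70×1.8984, 0.6×50×3.0469) + 1.0×70×0.30469 = min(79.733, 91.407) + 21.328 = 101.06 kips. φR_n = 0.75 × 101.06 = 75.8 kips.
Tension rupture (net): A_n = (6.625 − 1×1.3125)×0.25 = 1.3281 in² (U = 1.0, A_e = A_n). φR_n = 0.75 × 70 × 1.3281 = 69.7 kips.
Tension yield (gross): A_g = 6.625×0.25 = 1.6563 in². φR_n = 0.90 × 50 × 1.6563 = 74.5 kips.
Governing: min(250.5, 123.0, 75.8, 69.7, 74.5) = 69.7 kips → net-section rupture.

69.7 kips (net-section rupture governs)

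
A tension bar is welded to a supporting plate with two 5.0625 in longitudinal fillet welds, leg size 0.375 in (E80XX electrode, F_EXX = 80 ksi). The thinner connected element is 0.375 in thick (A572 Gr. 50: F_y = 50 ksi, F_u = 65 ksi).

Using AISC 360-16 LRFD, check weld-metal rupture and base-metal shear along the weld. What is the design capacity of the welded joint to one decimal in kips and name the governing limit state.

96.6 kips (weld metal governs)

Weld metal: throat = 0.707×0.375 = 0.26513 in, L = 2×5.0625 = 10.125 in. φR_n = 0.75 × 0.6 × 80 × 0.26513 × 10.125 = 96.6 kips.
Base metal shear (0.375 in plate): yield φR_n = 1.0×0.6×50×0.375×10.125 = 113.9 kips; rupture φR_n = 0.75×0.6×65×0.375×10.125 = 111.1 kips; take 111.1 kips (rupture).
Governing: min(96.6, 111.1) = 96.6 kips → weld metal.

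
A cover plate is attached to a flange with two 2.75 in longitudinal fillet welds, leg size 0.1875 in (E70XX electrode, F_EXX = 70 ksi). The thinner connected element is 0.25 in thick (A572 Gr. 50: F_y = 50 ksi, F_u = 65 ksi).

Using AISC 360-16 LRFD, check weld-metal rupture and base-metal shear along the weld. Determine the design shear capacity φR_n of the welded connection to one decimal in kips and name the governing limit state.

Weld metal: throat = 0.707×0.1875 = 0.13256 in, L = 2×2.75 = 5.5 in. φR_n = 0.75 × 0.6 × 70 × 0.13256 × 5.5 = 23.0 kips.
Base metal shear (0.25 in plate): yield φR_n = 1.0×0.6×50×0.25×5.5 = 41.3 kips; rupture φR_n = 0.75×0.6×65×0.25×5.5 = 40.2 kips; take 40.2 kips (rupture).
Governing: min(23.0, 40.2) = 23.0 kips → weld metal.

23.0 kips (weld metal governs)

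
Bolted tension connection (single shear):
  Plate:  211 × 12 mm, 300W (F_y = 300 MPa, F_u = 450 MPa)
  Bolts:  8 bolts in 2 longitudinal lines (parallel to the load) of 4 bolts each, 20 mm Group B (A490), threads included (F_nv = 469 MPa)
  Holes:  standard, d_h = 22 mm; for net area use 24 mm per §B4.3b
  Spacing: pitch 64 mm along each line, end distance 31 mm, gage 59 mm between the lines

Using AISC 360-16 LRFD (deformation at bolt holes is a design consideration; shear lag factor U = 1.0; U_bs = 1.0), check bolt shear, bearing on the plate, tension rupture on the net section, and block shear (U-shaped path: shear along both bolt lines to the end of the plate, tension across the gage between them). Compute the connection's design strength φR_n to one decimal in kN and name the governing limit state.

660.2 kN (net-section rupture governs)

Bolt shear: A_b = π(20)²/4 = 314.16 mm². φR_n = 0.75 × 469 × 314.16 × 8 × 1 = 884.0 kN.
Bearing (12 mm plate, F_u = 450 MPa): end bolts L_c = 31 − 22/2 = 20, R_n = min(1.2×20×12×450, 2.4×20×12×450) = 129.6 kN/bolt; interior L_c = 64 − 22 = 42, R_n = 259.2 kN/bolt. φR_n = 0.75 × (2×129.6 + 6×259.2) = 1360.8 kN.
Tension rupture (net): A_n = (211 − 2×24)×12 = 1956 mm² (U = 1.0, A_e = A_n). φR_n = 0.75 × 450 × 1956 = 660.2 kN.
Block shear: shear path 2×[31+3×64] = 2×223 mm, A_gv = 5352, A_nv = 2×(223 − 3.5×24)×12 = 3336 mm²; tension across gage: (59 − 1×24)×12 = 420 mm². R_n = min(0.6×450×3336, 0.6×300×5352) + 1.0×450×420 = min(900.72, 963.36) + 189 = 1089.7 kN. φR_n = 0.75 × 1089.7 = 817.3 kN.
Governing: min(884.0, 1360.8, 660.2, 817.3) = 660.2 kN → net-section rupture.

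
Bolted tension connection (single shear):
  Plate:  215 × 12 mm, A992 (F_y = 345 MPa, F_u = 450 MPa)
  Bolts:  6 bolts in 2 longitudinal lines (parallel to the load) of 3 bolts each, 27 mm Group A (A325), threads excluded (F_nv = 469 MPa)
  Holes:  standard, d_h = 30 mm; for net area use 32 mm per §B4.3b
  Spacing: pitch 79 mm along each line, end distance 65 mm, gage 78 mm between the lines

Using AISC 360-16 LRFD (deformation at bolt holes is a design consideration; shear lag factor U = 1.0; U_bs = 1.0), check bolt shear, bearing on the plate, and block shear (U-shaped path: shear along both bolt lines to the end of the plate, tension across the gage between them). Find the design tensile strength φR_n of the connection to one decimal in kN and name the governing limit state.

881.3 kN (block shear governs)

Bolt shear: A_b = π(27)²/4 = 572.56 mm². φR_n = 0.75 × 469 × 572.56 × 6 × 1 = 1208.4 kN.
Bearing (12 mm plate, F_u = 450 MPa): end bolts L_c = 65 − 30/2 = 50, R_n = min(1.2×50×12×450, 2.4×27×12×450) = 324 kN/bolt; interior L_c = 79 − 30 = 49, R_n = 317.52 kN/bolt. φR_n = 0.75 × (2×324 + 4×317.52) = 1438.6 kN.
Block shear: shear path 2×[65+2×79] = 2×223 mm, A_gv = 5352, A_nv = 2×(223 − 2.5×32)×12 = 3432 mm²; tension across gage: (78 − 1×32)×12 = 552 mm². R_n = min(0.6×450×3432, 0.6×345×5352) + 1.0×450×552 = min(926.64, 1107.9) + 248.4 = 1175 kN. φR_n = 0.75 × 1175 = 881.3 kN.
Governing: min(1208.4, 1438.6, 881.3) = 881.3 kN → block shear.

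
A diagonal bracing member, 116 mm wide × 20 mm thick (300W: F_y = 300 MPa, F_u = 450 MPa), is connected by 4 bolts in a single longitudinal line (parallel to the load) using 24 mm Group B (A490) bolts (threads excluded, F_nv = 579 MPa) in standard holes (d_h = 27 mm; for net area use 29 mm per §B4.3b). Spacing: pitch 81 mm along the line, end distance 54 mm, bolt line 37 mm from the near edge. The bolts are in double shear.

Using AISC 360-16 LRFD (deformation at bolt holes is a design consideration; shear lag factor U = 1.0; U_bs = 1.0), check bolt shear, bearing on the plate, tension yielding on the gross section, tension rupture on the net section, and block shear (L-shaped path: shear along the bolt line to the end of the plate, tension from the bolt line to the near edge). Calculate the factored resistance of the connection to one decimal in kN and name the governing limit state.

Bolt shear: A_b = π(24)²/4 = 452.39 mm². φR_n = 0.75 × 579 × 452.39 × 4 × 2 = 1571.6 kN.
Bearing (20 mm plate, F_u = 450 MPa): end bolts L_c = 54 − 27/2 = 40.5, R_n = min(1.2×40.5×20×450, 2.4×24×20×450) = 437.4 kN/bolt; interior L_c = 81 − 27 = 54, R_n = 518.4 kN/bolt. φR_n = 0.75 × (1×437.4 + 3×518.4) = 1494.5 kN.
Tension yield (gross): A_g = 116×20 = 2320 mm². φR_n = 0.90 × 300 × 2320 = 626.4 kN.
Tension rupture (net): A_n = (116 − 1×29)×20 = 1740 mm² (U = 1.0, A_e = A_n). φR_n = 0.75 × 450 × 1740 = 587.3 kN.
Block shear: shear path 1×[54+3×81] = 1×297 mm, A_gv = 5940, A_nv = 1×(297 − 3.5×29)×20 = 3910 mm²; tension to near edge: (37 − 0.5×29)×20 = 450 mm². R_n = min(0.6×450×3910, 0.6×300×5940) + 1.0×450×450 = min(1055.7, 1069.2) + 202.5 = 1258.2 kN. φR_n = 0.75 × 1258.2 = 943.7 kN.
Governing: min(1571.6, 1494.5, 626.4, 587.3, 943.7) = 587.3 kN → net-section rupture.

587.3 kN (net-section rupture governs)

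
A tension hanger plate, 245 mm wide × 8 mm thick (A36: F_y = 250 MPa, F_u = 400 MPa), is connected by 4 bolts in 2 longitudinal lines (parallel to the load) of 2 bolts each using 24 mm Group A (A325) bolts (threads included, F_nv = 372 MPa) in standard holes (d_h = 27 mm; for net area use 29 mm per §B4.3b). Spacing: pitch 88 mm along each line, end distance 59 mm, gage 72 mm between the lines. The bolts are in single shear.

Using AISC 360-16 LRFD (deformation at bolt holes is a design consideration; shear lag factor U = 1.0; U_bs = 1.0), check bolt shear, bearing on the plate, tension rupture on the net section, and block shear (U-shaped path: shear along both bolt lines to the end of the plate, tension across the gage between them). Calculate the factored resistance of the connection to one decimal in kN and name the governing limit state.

367.8 kN (block shear governs)

Bolt shear: A_b = π(24)²/4 = 452.39 mm². φR_n = 0.75 × 372 × 452.39 × 4 × 1 = 504.9 kN.
Bearing (8 mm plate, F_u = 400 MPa): end bolts L_c = 59 − 27/2 = 45.5, R_n = min(1.2×45.5×8×400, 2.4×24×8×400) = 174.72 kN/bolt; interior L_c = 88 − 27 = 61, R_n = 184.32 kN/bolt. φR_n = 0.75 × (2×174.72 + 2×184.32) = 538.6 kN.
Tension rupture (net): A_n = (245 − 2×29)×8 = 1496 mm² (U = 1.0, A_e = A_n). φR_n = 0.75 × 400 × 1496 = 448.8 kN.
Block shear: shear path 2×[59+1×88] = 2×147 mm, A_gv = 2352, A_nv = 2×(147 − 1.5×29)×8 = 1656 mm²; tension across gage: (72 − 1×29)×8 = 344 mm². R_n = min(0.6×400×1656, 0.6×250×2352) + 1.0×400×344 = min(397.44, 352.8) + 137.6 = 490.4 kN. φR_n = 0.75 × 490.4 = 367.8 kN.
Governing: min(504.9, 538.6, 448.8, 367.8) = 367.8 kN → block shear.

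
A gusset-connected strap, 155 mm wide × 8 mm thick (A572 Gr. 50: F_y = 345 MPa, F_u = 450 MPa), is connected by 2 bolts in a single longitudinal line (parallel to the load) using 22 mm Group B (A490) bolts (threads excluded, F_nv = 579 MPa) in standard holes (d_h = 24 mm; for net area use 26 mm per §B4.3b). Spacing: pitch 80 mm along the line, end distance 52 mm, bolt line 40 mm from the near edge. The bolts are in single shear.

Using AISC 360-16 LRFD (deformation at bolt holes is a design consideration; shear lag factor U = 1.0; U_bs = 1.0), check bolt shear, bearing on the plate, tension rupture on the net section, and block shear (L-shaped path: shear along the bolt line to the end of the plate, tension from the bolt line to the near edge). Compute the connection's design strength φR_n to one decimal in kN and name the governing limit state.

Bolt shear: A_b = π(22)²/4 = 380.13 mm². φR_n = 0.75 × 579 × 380.13 × 2 × 1 = 330.1 kN.
Bearing (8 mm plate, F_u = 450 MPa): end bolts L_c = 52 − 24/2 = 40, R_n = min(1.2×40×8×450, 2.4×22×8×450) = 172.8 kN/bolt; interior L_c = 80 − 24 = 56, R_n = 190.08 kN/bolt. φR_n = 0.75 × (1×172.8 + 1×190.08) = 272.2 kN.
Tension rupture (net): A_n = (155 − 1×26)×8 = 1032 mm² (U = 1.0, A_e = A_n). φR_n = 0.75 × 450 × 1032 = 348.3 kN.
Block shear: shear path 1×[52+1×80] = 1×132 mm, A_gv = 1056, A_nv = 1×(132 − 1.5×26)×8 = 744 mm²; tension to near edge: (40 − 0.5×26)×8 = 216 mm². R_n = min(0.6×450×744, 0.6×345×1056) + 1.0×450×216 = min(200.88, 218.59) + 97.2 = 298.08 kN. φR_n = 0.75 × 298.08 = 223.6 kN.
Governing: min(330.1, 272.2, 348.3, 223.6) = 223.6 kN → block shear.

223.6 kN (block shear governs)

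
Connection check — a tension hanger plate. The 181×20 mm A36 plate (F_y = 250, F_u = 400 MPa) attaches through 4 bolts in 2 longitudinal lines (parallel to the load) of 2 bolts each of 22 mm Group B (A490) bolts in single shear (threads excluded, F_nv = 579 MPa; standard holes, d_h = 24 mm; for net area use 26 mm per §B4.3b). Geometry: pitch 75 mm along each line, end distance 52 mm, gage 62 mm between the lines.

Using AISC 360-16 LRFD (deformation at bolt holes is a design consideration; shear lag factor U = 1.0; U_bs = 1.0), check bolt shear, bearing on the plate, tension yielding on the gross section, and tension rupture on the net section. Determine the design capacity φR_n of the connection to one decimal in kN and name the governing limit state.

660.3 kN (bolt shear governs)

Bolt shear: A_b = π(22)²/4 = 380.13 mm². φR_n = 0.75 × 579 × 380.13 × 4 × 1 = 660.3 kN.
Bearing (20 mm plate, F_u = 400 MPa): end bolts L_c = 52 − 24/2 = 40, R_n = min(1.2×40×20×400, 2.4×22×20×400) = 384 kN/bolt; interior L_c = 75 − 24 = 51, R_n = 422.4 kN/bolt. φR_n = 0.75 × (2×384 + 2×422.4) = 1209.6 kN.
Tension yield (gross): A_g = 181×20 = 3620 mm². φR_n = 0.90 × 250 × 3620 = 814.5 kN.
Tension rupture (net): A_n = (181 − 2×26)×20 = 2580 mm² (U = 1.0, A_e = A_n). φR_n = 0.75 × 400 × 2580 = 774.0 kN.
Governing: min(660.3, 1209.6, 814.5, 774.0) = 660.3 kN → bolt shear.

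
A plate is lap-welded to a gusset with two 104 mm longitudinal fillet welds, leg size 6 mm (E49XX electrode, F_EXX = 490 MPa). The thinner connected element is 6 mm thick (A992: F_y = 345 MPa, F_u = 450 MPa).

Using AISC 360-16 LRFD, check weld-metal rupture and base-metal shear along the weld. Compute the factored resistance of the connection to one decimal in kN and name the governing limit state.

Weld metal: throat = 0.707×6 = 4.242 mm, L = 2×104 = 208 mm. φR_n = 0.75 × 0.6 × 490 × 4.242 × 208 = 194.6 kN.
Base metal shear (6 mm plate): yield φR_n = 1.0×0.6×345×6×208 = 258.3 kN; rupture φR_n = 0.75×0.6×450×6×208 = 252.7 kN; take 252.7 kN (rupture).
Governing: min(194.6, 252.7) = 194.6 kN → weld metal.

194.6 kN (weld metal governs)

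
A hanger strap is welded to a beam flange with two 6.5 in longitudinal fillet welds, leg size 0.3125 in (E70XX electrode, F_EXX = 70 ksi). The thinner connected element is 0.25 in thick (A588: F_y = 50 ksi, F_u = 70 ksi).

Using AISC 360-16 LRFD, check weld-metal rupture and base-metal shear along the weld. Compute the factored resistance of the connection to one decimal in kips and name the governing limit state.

Weld metal: throat = 0.707×0.3125 = 0.22094 in, L = 2×6.5 = 13 in. φR_n = 0.75 × 0.6 × 70 × 0.22094 × 13 = 90.5 kips.
Base metal shear (0.25 in plate): yield φR_n = 1.0×0.6×50×0.25×13 = 97.5 kips; rupture φR_n = 0.75×0.6×70×0.25×13 = 102.4 kips; take 97.5 kips (yield).
Governing: min(90.5, 97.5) = 90.5 kips → weld metal.

90.5 kips (weld metal governs)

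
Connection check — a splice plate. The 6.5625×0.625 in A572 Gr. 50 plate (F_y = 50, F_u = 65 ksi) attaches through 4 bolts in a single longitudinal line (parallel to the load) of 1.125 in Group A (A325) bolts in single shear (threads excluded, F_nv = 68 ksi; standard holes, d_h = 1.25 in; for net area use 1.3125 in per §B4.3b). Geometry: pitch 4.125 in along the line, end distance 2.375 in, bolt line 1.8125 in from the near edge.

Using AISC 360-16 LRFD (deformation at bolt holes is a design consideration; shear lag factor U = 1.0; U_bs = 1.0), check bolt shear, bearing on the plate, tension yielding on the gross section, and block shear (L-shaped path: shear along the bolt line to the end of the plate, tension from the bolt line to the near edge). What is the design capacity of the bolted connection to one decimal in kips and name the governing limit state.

184.6 kips (gross-section yield governs)

Bolt shear: A_b = π(1.125)²/4 = 0.99402 in². φR_n = 0.75 × 68 × 0.99402 × 4 × 1 = 202.8 kips.
Bearing (0.625 in plate, F_u = 65 ksi): end bolts L_c = 2.375 − 1.25/2 = 1.75, R_n = min(1.2×1.75×0.625×65, 2.4×1.125×0.625×65) = 85.313 kips/bolt; interior L_c = 4.125 − 1.25 = 2.875, R_n = 109.69 kips/bolt. φR_n = 0.75 × (1×85.313 + 3×109.69) = 310.8 kips.
Tension yield (gross): A_g = 6.5625×0.625 = 4.1016 in². φR_n = 0.90 × 50 × 4.1016 = 184.6 kips.
Block shear: shear path 1×[2.375+3×4.125] = 1×14.75 in, A_gv = 9.2188, A_nv = 1×(14.75 − 3.5×1.3125)×0.625 = 6.3477 in²; tension to near edge: (1.8125 − 0.5×1.3125)×0.625 = 0.72266 in². R_n = min(0.6×65×6.3477, 0.6×50×9.2188) + 1.0×65×0.72266 = min(247.56, 276.56) + 46.973 = 294.53 kips. φR_n = 0.75 × 294.53 = 220.9 kips.
Governing: min(202.8, 310.8, 184.6, 220.9) = 184.6 kips → gross-section yield.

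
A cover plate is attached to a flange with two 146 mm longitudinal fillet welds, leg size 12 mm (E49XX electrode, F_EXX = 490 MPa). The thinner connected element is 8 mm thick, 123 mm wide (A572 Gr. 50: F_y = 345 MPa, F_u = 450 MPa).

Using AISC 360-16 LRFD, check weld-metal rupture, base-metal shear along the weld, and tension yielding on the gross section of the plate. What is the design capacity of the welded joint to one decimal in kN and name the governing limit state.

305.5 kN (gross-section yield governs)

Weld metal: throat = 0.707×12 = 8.484 mm, L = 2×146 = 292 mm. φR_n = 0.75 × 0.6 × 490 × 8.484 × 292 = 546.3 kN.
Base metal shear (8 mm plate): yield φR_n = 1.0×0.6×345×8×292 = 483.6 kN; rupture φR_n = 0.75×0.6×450×8×292 = 473.0 kN; take 473.0 kN (rupture).
Tension yield (gross): A_g = 123×8 = 984 mm². φR_n = 0.90 × 345 × 984 = 305.5 kN.
Governing: min(546.3, 473.0, 305.5) = 305.5 kN → gross-section yield.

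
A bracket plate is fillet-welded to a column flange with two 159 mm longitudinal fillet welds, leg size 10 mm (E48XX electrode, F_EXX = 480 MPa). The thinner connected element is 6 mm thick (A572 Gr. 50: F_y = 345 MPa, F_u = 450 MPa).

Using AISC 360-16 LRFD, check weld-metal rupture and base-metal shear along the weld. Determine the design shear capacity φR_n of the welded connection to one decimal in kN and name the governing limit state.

386.4 kN (base-metal shear governs)

Weld metal: throat = 0.707×10 = 7.07 mm, L = 2×159 = 318 mm. φR_n = 0.75 × 0.6 × 480 × 7.07 × 318 = 485.6 kN.
Base metal shear (6 mm plate): yield φR_n = 1.0×0.6×345×6×318 = 395.0 kN; rupture φR_n = 0.75×0.6×450×6×318 = 386.4 kN; take 386.4 kN (rupture).
Governing: min(485.6, 386.4) = 386.4 kN → base-metal shear.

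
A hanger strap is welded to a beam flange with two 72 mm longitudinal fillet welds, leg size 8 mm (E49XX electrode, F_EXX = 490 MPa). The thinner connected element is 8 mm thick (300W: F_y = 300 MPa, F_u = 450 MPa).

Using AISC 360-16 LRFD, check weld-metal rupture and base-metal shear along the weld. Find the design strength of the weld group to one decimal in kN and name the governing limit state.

Weld metal: throat = 0.707×8 = 5.656 mm, L = 2×72 = 144 mm. φR_n = 0.75 × 0.6 × 490 × 5.656 × 144 = 179.6 kN.
Base metal shear (8 mm plate): yield φR_n = 1.0×0.6×300×8×144 = 207.4 kN; rupture φR_n = 0.75×0.6×450×8×144 = 233.3 kN; take 207.4 kN (yield).
Governing: min(179.6, 207.4) = 179.6 kN → weld metal.

179.6 kN (weld metal governs)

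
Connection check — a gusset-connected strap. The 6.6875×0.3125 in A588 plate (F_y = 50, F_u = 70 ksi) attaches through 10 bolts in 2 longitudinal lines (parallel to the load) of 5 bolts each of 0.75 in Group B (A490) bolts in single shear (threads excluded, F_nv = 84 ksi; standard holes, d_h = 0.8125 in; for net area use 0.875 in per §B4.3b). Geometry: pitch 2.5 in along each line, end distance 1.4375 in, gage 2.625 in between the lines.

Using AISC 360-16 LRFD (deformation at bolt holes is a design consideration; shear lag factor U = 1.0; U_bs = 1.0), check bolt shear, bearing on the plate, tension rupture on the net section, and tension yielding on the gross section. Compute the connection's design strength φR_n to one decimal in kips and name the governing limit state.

Bolt shear: A_b = π(0.75)²/4 = 0.44179 in². φR_n = 0.75 × 84 × 0.44179 × 10 × 1 = 278.3 kips.
Bearing (0.3125 in plate, F_u = 70 ksi): end bolts L_c = 1.4375 − 0.8125/2 = 1.03125, R_n = min(1.2×1.03125×0.3125×70, 2.4×0.75×0.3125×70) = 27.07 kips/bolt; interior L_c = 2.5 − 0.8125 = 1.6875, R_n = 39.375 kips/bolt. φR_n = 0.75 × (2×27.07 + 8×39.375) = 276.9 kips.
Tension rupture (net): A_n = (6.6875 − 2×0.875)×0.3125 = 1.543 in² (U = 1.0, A_e = A_n). φR_n = 0.75 × 70 × 1.543 = 81.0 kips.
Tension yield (gross): A_g = 6.6875×0.3125 = 2.0898 in². φR_n = 0.90 × 50 × 2.0898 = 94.0 kips.
Governing: min(278.3, 276.9, 81.0, 94.0) = 81.0 kips → net-section rupture.

81.0 kips (net-section rupture governs)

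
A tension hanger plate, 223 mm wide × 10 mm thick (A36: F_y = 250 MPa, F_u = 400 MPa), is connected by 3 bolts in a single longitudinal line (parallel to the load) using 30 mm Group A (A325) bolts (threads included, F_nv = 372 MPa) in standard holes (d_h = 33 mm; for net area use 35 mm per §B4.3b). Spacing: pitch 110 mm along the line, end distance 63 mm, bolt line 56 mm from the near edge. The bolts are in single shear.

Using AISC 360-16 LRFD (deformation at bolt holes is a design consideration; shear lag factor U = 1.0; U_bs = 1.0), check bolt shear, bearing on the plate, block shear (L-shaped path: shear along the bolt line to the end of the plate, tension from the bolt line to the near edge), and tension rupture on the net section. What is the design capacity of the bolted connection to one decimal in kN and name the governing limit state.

433.9 kN (block shear governs)

Bolt shear: A_b = π(30)²/4 = 706.86 mm². φR_n = 0.75 × 372 × 706.86 × 3 × 1 = 591.6 kN.
Bearing (10 mm plate, F_u = 400 MPa): end bolts L_c = 63 − 33/2 = 46.5, R_n = min(1.2×46.5×10×400, 2.4×30×10×400) = 223.2 kN/bolt; interior L_c = 110 − 33 = 77, R_n = 288 kN/bolt. φR_n = 0.75 × (1×223.2 + 2×288) = 599.4 kN.
Block shear: shear path 1×[63+2×110] = 1×283 mm, A_gv = 2830, A_nv = 1×(283 − 2.5×35)×10 = 1955 mm²; tension to near edge: (56 − 0.5×35)×10 = 385 mm². R_n = min(0.6×400×1955, 0.6×250×2830) + 1.0×400×385 = min(469.2, 424.5) + 154 = 578.5 kN. φR_n = 0.75 × 578.5 = 433.9 kN.
Tension rupture (net): A_n = (223 − 1×35)×10 = 1880 mm² (U = 1.0, A_e = A_n). φR_n = 0.75 × 400 × 1880 = 564.0 kN.
Governing: min(591.6, 599.4, 433.9, 564.0) = 433.9 kN → block shear.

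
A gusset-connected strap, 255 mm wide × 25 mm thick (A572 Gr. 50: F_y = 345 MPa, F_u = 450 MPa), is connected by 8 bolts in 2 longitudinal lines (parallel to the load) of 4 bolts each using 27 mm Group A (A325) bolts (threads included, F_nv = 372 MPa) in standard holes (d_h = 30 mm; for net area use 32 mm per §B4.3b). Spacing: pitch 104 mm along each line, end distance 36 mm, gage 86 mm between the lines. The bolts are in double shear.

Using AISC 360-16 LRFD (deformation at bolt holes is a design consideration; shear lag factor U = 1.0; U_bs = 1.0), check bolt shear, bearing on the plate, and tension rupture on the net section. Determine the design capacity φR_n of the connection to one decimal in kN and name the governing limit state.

1611.6 kN (net-section rupture governs)

Bolt shear: A_b = π(27)²/4 = 572.56 mm². φR_n = 0.75 × 372 × 572.56 × 8 × 2 = 2555.9 kN.
Bearing (25 mm plate, F_u = 450 MPa): end bolts L_c = 36 − 30/2 = 21, R_n = min(1.2×21×25×450, 2.4×27×25×450) = 283.5 kN/bolt; interior L_c = 104 − 30 = 74, R_n = 729 kN/bolt. φR_n = 0.75 × (2×283.5 + 6×729) = 3705.8 kN.
Tension rupture (net): A_n = (255 − 2×32)×25 = 4775 mm² (U = 1.0, A_e = A_n). φR_n = 0.75 × 450 × 4775 = 1611.6 kN.
Governing: min(2555.9, 3705.8, 1611.6) = 1611.6 kN → net-section rupture.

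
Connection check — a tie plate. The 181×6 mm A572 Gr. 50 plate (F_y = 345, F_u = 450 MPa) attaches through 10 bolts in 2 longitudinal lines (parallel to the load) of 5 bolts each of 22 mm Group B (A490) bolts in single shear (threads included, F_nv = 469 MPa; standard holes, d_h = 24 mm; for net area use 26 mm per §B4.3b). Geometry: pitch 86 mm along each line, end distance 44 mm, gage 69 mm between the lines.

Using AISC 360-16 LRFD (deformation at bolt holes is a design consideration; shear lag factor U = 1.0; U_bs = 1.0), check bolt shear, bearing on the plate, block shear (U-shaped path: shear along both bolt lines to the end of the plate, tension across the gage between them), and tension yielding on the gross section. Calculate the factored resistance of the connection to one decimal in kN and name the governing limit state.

337.2 kN (gross-section yield governs)

Bolt shear: A_b = π(22)²/4 = 380.13 mm². φR_n = 0.75 × 469 × 380.13 × 10 × 1 = 1337.1 kN.
Bearing (6 mm plate, F_u = 450 MPa): end bolts L_c = 44 − 24/2 = 32, R_n = min(1.2×32×6×450, 2.4×22×6×450) = 103.68 kN/bolt; interior L_c = 86 − 24 = 62, R_n = 142.56 kN/bolt. φR_n = 0.75 × (2×103.68 + 8×142.56) = 1010.9 kN.
Block shear: shear path 2×[44+4×86] = 2×388 mm, A_gv = 4656, A_nv = 2×(388 − 4.5×26)×6 = 3252 mm²; tension across gage: (69 − 1×26)×6 = 258 mm². R_n = min(0.6×450×3252, 0.6×345×4656) + 1.0×450×258 = min(878.04, 963.79) + 116.1 = 994.14 kN. φR_n = 0.75 × 994.14 = 745.6 kN.
Tension yield (gross): A_g = 181×6 = 1086 mm². φR_n = 0.90 × 345 × 1086 = 337.2 kN.
Governing: min(1337.1, 1010.9, 745.6, 337.2) = 337.2 kN → gross-section yield.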